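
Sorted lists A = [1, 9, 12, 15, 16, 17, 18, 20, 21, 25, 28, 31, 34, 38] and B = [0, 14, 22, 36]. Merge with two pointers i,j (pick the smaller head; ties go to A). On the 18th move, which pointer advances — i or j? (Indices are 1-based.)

i

[i=1,j=1] A[i]=1>B[j]=0 take 0 → j++
[i=1,j=2] A[i]=1<=B[j]=14 take 1 → i++
[i=2,j=2] A[i]=9<=B[j]=14 take 9 → i++
[i=3,j=2] A[i]=12<=B[j]=14 take 12 → i++
[i=4,j=2] A[i]=15>B[j]=14 take 14 → j++
[i=4,j=3] A[i]=15<=B[j]=22 take 15 → i++
[i=5,j=3] A[i]=16<=B[j]=22 take 16 → i++
[i=6,j=3] A[i]=17<=B[j]=22 take 17 → i++
[i=7,j=3] A[i]=18<=B[j]=22 take 18 → i++
[i=8,j=3] A[i]=20<=B[j]=22 take 20 → i++
[i=9,j=3] A[i]=21<=B[j]=22 take 21 → i++
[i=10,j=3] A[i]=25>B[j]=22 take 22 → j++
[i=10,j=4] A[i]=25<=B[j]=36 take 25 → i++
[i=11,j=4] A[i]=28<=B[j]=36 take 28 → i++
[i=12,j=4] A[i]=31<=B[j]=36 take 31 → i++
[i=13,j=4] A[i]=34<=B[j]=36 take 34 → i++
[i=14,j=4] A[i]=38>B[j]=36 take 36 → j++
[i=14,j=5] B done, take A[i]=38 → i++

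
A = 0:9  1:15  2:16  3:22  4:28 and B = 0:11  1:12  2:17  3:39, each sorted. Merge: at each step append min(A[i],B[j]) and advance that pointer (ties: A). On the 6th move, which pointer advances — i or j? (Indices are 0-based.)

j

i=0 j=0: A[i]=9<=B[j]=11 take 9, i++
i=1 j=0: A[i]=15>B[j]=11 take 11, j++
i=1 j=1: A[i]=15>B[j]=12 take 12, j++
i=1 j=2: A[i]=15<=B[j]=17 take 15, i++
i=2 j=2: A[i]=16<=B[j]=17 take 16, i++
i=3 j=2: A[i]=22>B[j]=17 take 17, j++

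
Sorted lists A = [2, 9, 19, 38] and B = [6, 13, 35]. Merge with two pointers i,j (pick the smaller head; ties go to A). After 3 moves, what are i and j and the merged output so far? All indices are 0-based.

i=2, j=1, merged so far=[2, 6, 9]

[i=0,j=0] A[i]=2<=B[j]=6 take 2 → i++
[i=1,j=0] A[i]=9>B[j]=6 take 6 → j++
[i=1,j=1] A[i]=9<=B[j]=13 take 9 → i++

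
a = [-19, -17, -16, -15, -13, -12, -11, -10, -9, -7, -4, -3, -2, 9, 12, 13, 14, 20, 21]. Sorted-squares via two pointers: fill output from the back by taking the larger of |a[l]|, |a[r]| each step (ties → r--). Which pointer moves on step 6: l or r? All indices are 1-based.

l

[1,19] |-19|<=|21| out[19]=441 → r--
[1,18] |-19|<=|20| out[18]=400 → r--
[1,17] |-19|>|14| out[17]=361 → l++
[2,17] |-17|>|14| out[16]=289 → l++
[3,17] |-16|>|14| out[15]=256 → l++
[4,17] |-15|>|14| out[14]=225 → l++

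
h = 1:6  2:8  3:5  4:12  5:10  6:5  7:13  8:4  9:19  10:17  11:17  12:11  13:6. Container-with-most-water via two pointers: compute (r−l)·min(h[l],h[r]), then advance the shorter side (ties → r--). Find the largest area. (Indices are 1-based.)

max area = 88

[1,13] min(6,6)*12=72 best=72 * → r--
[1,12] min(6,11)*11=66 best=72 → l++
[2,12] min(8,11)*10=80 best=80 * → l++
[3,12] min(5,11)*9=45 best=80 → l++
[4,12] min(12,11)*8=88 best=88 * → r--
[4,11] min(12,17)*7=84 best=88 → l++
[5,11] min(10,17)*6=60 best=88 → l++
[6,11] min(5,17)*5=25 best=88 → l++
[7,11] min(13,17)*4=52 best=88 → l++
[8,11] min(4,17)*3=12 best=88 → l++
[9,11] min(19,17)*2=34 best=88 → r--
[9,10] min(19,17)*1=17 best=88 → r--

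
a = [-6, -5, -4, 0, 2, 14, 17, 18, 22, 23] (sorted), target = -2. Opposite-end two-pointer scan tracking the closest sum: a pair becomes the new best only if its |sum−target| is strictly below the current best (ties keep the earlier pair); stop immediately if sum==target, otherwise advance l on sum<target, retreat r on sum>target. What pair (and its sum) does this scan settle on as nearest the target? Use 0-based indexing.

pair (-4, 2) with sum -2 (|Δ|=0)

[0,9] -6+23=17 d=19 * → r--
[0,8] -6+22=16 d=18 * → r--
[0,7] -6+18=12 d=14 * → r--
[0,6] -6+17=11 d=13 * → r--
[0,5] -6+14=8 d=10 * → r--
[0,4] -6+2=-4 d=2 * → l++
[1,4] -5+2=-3 d=1 * → l++
[2,4] -4+2=-2 d=0 * → stop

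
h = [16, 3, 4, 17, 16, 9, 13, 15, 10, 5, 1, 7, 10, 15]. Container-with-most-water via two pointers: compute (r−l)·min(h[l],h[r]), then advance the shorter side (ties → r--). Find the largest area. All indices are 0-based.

max area = 195

[0,13] min(16,15)*13=195 best=195 * → r--
[0,12] min(16,10)*12=120 best=195 → r--
[0,11] min(16,7)*11=77 best=195 → r--
[0,10] min(16,1)*10=10 best=195 → r--
[0,9] min(16,5)*9=45 best=195 → r--
[0,8] min(16,10)*8=80 best=195 → r--
[0,7] min(16,15)*7=105 best=195 → r--
[0,6] min(16,13)*6=78 best=195 → r--
[0,5] min(16,9)*5=45 best=195 → r--
[0,4] min(16,16)*4=64 best=195 → r--
[0,3] min(16,17)*3=48 best=195 → l++
[1,3] min(3,17)*2=6 best=195 → l++
[2,3] min(4,17)*1=4 best=195 → l++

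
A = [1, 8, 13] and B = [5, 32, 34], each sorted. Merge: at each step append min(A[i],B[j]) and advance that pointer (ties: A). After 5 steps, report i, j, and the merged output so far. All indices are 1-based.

[i=1,j=1] A[i]=1<=B[j]=5 take 1 → i++
[i=2,j=1] A[i]=8>B[j]=5 take 5 → j++
[i=2,j=2] A[i]=8<=B[j]=32 take 8 → i++
[i=3,j=2] A[i]=13<=B[j]=32 take 13 → i++
[i=4,j=2] A done, take B[j]=32 → j++

i=4, j=3, merged so far=[1, 5, 8, 13, 32]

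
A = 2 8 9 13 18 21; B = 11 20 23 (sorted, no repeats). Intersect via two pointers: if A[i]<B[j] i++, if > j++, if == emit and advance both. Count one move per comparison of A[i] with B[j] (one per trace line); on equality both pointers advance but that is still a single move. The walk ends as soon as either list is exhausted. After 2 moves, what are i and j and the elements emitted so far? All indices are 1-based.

i=3, j=1, emitted=[]

[i=1,j=1] 2<11 → i++
[i=2,j=1] 8<11 → i++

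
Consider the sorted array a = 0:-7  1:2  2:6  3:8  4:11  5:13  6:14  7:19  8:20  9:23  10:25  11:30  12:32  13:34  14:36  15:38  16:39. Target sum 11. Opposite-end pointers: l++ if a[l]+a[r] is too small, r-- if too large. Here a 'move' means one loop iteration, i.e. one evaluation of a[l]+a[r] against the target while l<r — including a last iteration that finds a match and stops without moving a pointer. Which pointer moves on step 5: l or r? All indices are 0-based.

r

[0,16] -7+39=32 >11 → r--
[0,15] -7+38=31 >11 → r--
[0,14] -7+36=29 >11 → r--
[0,13] -7+34=27 >11 → r--
[0,12] -7+32=25 >11 → r--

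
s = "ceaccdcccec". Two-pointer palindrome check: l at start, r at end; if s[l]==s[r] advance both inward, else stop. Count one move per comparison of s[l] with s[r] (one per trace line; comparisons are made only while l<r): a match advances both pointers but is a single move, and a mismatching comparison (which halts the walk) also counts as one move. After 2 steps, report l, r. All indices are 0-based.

l=2, r=8

l=0 r=10: 'c'=='c', l++,r--
l=1 r=9: 'e'=='e', l++,r--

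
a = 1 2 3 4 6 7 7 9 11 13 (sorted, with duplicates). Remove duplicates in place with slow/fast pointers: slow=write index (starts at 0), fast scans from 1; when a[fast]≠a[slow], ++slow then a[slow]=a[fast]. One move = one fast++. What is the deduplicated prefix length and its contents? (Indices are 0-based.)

length 9; prefix = [1, 2, 3, 4, 6, 7, 9, 11, 13]

slow=0 fast=1: a[fast]=2≠a[slow]=1 write a[1]=2, slow++,fast++
slow=1 fast=2: a[fast]=3≠a[slow]=2 write a[2]=3, slow++,fast++
slow=2 fast=3: a[fast]=4≠a[slow]=3 write a[3]=4, slow++,fast++
slow=3 fast=4: a[fast]=6≠a[slow]=4 write a[4]=6, slow++,fast++
slow=4 fast=5: a[fast]=7≠a[slow]=6 write a[5]=7, slow++,fast++
slow=5 fast=6: a[fast]=7=a[slow] dup, fast++
slow=5 fast=7: a[fast]=9≠a[slow]=7 write a[6]=9, slow++,fast++
slow=6 fast=8: a[fast]=11≠a[slow]=9 write a[7]=11, slow++,fast++
slow=7 fast=9: a[fast]=13≠a[slow]=11 write a[8]=13, slow++,fast++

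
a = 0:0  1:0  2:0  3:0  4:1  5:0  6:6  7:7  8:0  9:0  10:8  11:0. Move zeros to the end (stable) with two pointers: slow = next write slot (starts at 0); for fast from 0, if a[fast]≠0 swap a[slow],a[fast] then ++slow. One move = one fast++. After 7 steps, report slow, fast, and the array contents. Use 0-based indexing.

slow=0 fast=0: a[fast]=0, fast++
slow=0 fast=1: a[fast]=0, fast++
slow=0 fast=2: a[fast]=0, fast++
slow=0 fast=3: a[fast]=0, fast++
slow=0 fast=4: a[fast]=1≠0 swap→a[0]=1, slow++,fast++
slow=1 fast=5: a[fast]=0, fast++
slow=1 fast=6: a[fast]=6≠0 swap→a[1]=6, slow++,fast++

slow=2, fast=7, a=[1, 6, 0, 0, 0, 0, 0, 7, 0, 0, 8, 0]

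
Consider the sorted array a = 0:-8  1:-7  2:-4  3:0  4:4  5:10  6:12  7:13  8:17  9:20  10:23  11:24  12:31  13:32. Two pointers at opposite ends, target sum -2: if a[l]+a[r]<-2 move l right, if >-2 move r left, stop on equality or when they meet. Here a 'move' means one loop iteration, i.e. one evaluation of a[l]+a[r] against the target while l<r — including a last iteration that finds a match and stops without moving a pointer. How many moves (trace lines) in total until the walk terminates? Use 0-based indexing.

13 moves

[0,13] -8+32=24 >-2 → r--
[0,12] -8+31=23 >-2 → r--
[0,11] -8+24=16 >-2 → r--
[0,10] -8+23=15 >-2 → r--
[0,9] -8+20=12 >-2 → r--
[0,8] -8+17=9 >-2 → r--
[0,7] -8+13=5 >-2 → r--
[0,6] -8+12=4 >-2 → r--
[0,5] -8+10=2 >-2 → r--
[0,4] -8+4=-4 <-2 → l++
[1,4] -7+4=-3 <-2 → l++
[2,4] -4+4=0 >-2 → r--
[2,3] -4+0=-4 <-2 → l++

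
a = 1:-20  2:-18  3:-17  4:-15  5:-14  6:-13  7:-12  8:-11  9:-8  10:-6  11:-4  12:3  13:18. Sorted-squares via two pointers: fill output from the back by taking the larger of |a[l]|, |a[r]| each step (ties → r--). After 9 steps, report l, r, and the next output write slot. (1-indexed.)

l=9, r=12, next write slot=4

l=1 r=13: |-20|>|18| out[13]=400, l++
l=2 r=13: |-18|<=|18| out[12]=324, r--
l=2 r=12: |-18|>|3| out[11]=324, l++
l=3 r=12: |-17|>|3| out[10]=289, l++
l=4 r=12: |-15|>|3| out[9]=225, l++
l=5 r=12: |-14|>|3| out[8]=196, l++
l=6 r=12: |-13|>|3| out[7]=169, l++
l=7 r=12: |-12|>|3| out[6]=144, l++
l=8 r=12: |-11|>|3| out[5]=121, l++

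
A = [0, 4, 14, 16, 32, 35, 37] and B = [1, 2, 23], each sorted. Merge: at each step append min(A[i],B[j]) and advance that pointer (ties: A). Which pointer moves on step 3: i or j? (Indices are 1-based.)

j

[i=1,j=1] A[i]=0<=B[j]=1 take 0 → i++
[i=2,j=1] A[i]=4>B[j]=1 take 1 → j++
[i=2,j=2] A[i]=4>B[j]=2 take 2 → j++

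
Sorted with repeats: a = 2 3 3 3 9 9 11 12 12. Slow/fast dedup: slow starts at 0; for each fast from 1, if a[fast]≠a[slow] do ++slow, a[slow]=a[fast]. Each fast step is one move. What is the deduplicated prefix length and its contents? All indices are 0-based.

length 5; prefix = [2, 3, 9, 11, 12]

(s=0,f=1) a[fast]=3≠a[slow]=2 write a[1]=3 → slow++,fast++
(s=1,f=2) a[fast]=3=a[slow] dup → fast++
(s=1,f=3) a[fast]=3=a[slow] dup → fast++
(s=1,f=4) a[fast]=9≠a[slow]=3 write a[2]=9 → slow++,fast++
(s=2,f=5) a[fast]=9=a[slow] dup → fast++
(s=2,f=6) a[fast]=11≠a[slow]=9 write a[3]=11 → slow++,fast++
(s=3,f=7) a[fast]=12≠a[slow]=11 write a[4]=12 → slow++,fast++
(s=4,f=8) a[fast]=12=a[slow] dup → fast++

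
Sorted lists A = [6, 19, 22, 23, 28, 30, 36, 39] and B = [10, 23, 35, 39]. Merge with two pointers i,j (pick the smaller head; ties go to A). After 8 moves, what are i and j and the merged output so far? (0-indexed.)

i=0 j=0: A[i]=6<=B[j]=10 take 6, i++
i=1 j=0: A[i]=19>B[j]=10 take 10, j++
i=1 j=1: A[i]=19<=B[j]=23 take 19, i++
i=2 j=1: A[i]=22<=B[j]=23 take 22, i++
i=3 j=1: A[i]=23<=B[j]=23 take 23, i++
i=4 j=1: A[i]=28>B[j]=23 take 23, j++
i=4 j=2: A[i]=28<=B[j]=35 take 28, i++
i=5 j=2: A[i]=30<=B[j]=35 take 30, i++

i=6, j=2, merged so far=[6, 10, 19, 22, 23, 23, 28, 30]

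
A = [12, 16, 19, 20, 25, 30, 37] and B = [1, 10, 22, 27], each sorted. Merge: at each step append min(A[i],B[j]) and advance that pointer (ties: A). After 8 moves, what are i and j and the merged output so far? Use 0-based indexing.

i=5, j=3, merged so far=[1, 10, 12, 16, 19, 20, 22, 25]

i=0 j=0: A[i]=12>B[j]=1 take 1, j++
i=0 j=1: A[i]=12>B[j]=10 take 10, j++
i=0 j=2: A[i]=12<=B[j]=22 take 12, i++
i=1 j=2: A[i]=16<=B[j]=22 take 16, i++
i=2 j=2: A[i]=19<=B[j]=22 take 19, i++
i=3 j=2: A[i]=20<=B[j]=22 take 20, i++
i=4 j=2: A[i]=25>B[j]=22 take 22, j++
i=4 j=3: A[i]=25<=B[j]=27 take 25, i++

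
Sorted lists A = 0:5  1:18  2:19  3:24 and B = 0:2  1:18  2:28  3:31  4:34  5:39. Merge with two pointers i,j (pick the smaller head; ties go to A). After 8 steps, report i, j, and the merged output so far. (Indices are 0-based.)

[i=0,j=0] A[i]=5>B[j]=2 take 2 → j++
[i=0,j=1] A[i]=5<=B[j]=18 take 5 → i++
[i=1,j=1] A[i]=18<=B[j]=18 take 18 → i++
[i=2,j=1] A[i]=19>B[j]=18 take 18 → j++
[i=2,j=2] A[i]=19<=B[j]=28 take 19 → i++
[i=3,j=2] A[i]=24<=B[j]=28 take 24 → i++
[i=4,j=2] A done, take B[j]=28 → j++
[i=4,j=3] A done, take B[j]=31 → j++

i=4, j=4, merged so far=[2, 5, 18, 18, 19, 24, 28, 31]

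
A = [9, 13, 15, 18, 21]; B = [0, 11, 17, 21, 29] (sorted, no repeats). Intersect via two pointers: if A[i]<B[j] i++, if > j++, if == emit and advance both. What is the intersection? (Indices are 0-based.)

intersection = [21]

i=0 j=0: 9>0, j++
i=0 j=1: 9<11, i++
i=1 j=1: 13>11, j++
i=1 j=2: 13<17, i++
i=2 j=2: 15<17, i++
i=3 j=2: 18>17, j++
i=3 j=3: 18<21, i++
i=4 j=3: 21==21 emit, i++,j++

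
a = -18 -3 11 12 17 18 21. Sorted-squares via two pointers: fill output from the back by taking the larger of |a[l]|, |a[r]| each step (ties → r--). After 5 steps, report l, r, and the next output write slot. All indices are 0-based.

l=1, r=2, next write slot=1

l=0 r=6: |-18|<=|21| out[6]=441, r--
l=0 r=5: |-18|<=|18| out[5]=324, r--
l=0 r=4: |-18|>|17| out[4]=324, l++
l=1 r=4: |-3|<=|17| out[3]=289, r--
l=1 r=3: |-3|<=|12| out[2]=144, r--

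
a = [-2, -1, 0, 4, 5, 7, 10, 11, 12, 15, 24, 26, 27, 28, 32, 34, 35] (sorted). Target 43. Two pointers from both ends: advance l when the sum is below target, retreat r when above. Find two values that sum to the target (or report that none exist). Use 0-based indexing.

(11, 32)

[0,16] -2+35=33 <43 → l++
[1,16] -1+35=34 <43 → l++
[2,16] 0+35=35 <43 → l++
[3,16] 4+35=39 <43 → l++
[4,16] 5+35=40 <43 → l++
[5,16] 7+35=42 <43 → l++
[6,16] 10+35=45 >43 → r--
[6,15] 10+34=44 >43 → r--
[6,14] 10+32=42 <43 → l++
[7,14] 11+32=43 → found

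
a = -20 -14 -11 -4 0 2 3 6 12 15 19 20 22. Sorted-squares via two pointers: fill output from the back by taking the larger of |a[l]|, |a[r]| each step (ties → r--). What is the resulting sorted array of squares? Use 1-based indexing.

l=1 r=13: |-20|<=|22| out[13]=484, r--
l=1 r=12: |-20|<=|20| out[12]=400, r--
l=1 r=11: |-20|>|19| out[11]=400, l++
l=2 r=11: |-14|<=|19| out[10]=361, r--
l=2 r=10: |-14|<=|15| out[9]=225, r--
l=2 r=9: |-14|>|12| out[8]=196, l++
l=3 r=9: |-11|<=|12| out[7]=144, r--
l=3 r=8: |-11|>|6| out[6]=121, l++
l=4 r=8: |-4|<=|6| out[5]=36, r--
l=4 r=7: |-4|>|3| out[4]=16, l++
l=5 r=7: |0|<=|3| out[3]=9, r--
l=5 r=6: |0|<=|2| out[2]=4, r--
l=5 r=5: |0|<=|0| out[1]=0, r--

[0, 4, 9, 16, 36, 121, 144, 196, 225, 361, 400, 400, 484]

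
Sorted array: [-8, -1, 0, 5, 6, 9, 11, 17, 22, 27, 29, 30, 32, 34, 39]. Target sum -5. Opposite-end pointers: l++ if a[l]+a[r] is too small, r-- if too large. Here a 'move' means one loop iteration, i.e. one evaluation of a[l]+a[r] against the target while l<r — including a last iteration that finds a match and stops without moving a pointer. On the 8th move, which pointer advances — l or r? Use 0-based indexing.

r

l=0 r=14: -8+39=31 >-5, r--
l=0 r=13: -8+34=26 >-5, r--
l=0 r=12: -8+32=24 >-5, r--
l=0 r=11: -8+30=22 >-5, r--
l=0 r=10: -8+29=21 >-5, r--
l=0 r=9: -8+27=19 >-5, r--
l=0 r=8: -8+22=14 >-5, r--
l=0 r=7: -8+17=9 >-5, r--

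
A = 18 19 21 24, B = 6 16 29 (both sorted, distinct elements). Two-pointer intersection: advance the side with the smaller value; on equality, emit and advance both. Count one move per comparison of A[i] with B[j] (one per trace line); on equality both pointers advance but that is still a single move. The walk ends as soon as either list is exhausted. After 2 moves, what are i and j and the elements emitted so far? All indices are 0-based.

i=0, j=2, emitted=[]

[i=0,j=0] 18>6 → j++
[i=0,j=1] 18>16 → j++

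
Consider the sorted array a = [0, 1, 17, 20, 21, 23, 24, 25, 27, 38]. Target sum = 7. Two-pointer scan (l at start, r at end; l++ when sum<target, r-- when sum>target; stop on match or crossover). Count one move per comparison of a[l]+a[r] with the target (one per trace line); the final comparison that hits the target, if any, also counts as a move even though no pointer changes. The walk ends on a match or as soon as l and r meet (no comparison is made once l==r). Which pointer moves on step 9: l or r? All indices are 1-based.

l=1 r=10: 0+38=38 >7, r--
l=1 r=9: 0+27=27 >7, r--
l=1 r=8: 0+25=25 >7, r--
l=1 r=7: 0+24=24 >7, r--
l=1 r=6: 0+23=23 >7, r--
l=1 r=5: 0+21=21 >7, r--
l=1 r=4: 0+20=20 >7, r--
l=1 r=3: 0+17=17 >7, r--
l=1 r=2: 0+1=1 <7, l++

l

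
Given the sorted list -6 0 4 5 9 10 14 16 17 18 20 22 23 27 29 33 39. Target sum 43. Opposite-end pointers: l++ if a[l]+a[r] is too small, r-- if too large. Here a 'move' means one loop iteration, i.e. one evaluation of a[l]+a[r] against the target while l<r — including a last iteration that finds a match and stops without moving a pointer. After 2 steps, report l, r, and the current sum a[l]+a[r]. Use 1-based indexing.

l=1 r=17: -6+39=33 <43, l++
l=2 r=17: 0+39=39 <43, l++

l=3, r=17, sum=43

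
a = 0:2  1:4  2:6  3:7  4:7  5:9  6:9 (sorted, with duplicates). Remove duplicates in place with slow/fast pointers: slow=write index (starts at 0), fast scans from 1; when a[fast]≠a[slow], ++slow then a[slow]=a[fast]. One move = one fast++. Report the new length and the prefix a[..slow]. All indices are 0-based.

length 5; prefix = [2, 4, 6, 7, 9]

(s=0,f=1) a[fast]=4≠a[slow]=2 write a[1]=4 → slow++,fast++
(s=1,f=2) a[fast]=6≠a[slow]=4 write a[2]=6 → slow++,fast++
(s=2,f=3) a[fast]=7≠a[slow]=6 write a[3]=7 → slow++,fast++
(s=3,f=4) a[fast]=7=a[slow] dup → fast++
(s=3,f=5) a[fast]=9≠a[slow]=7 write a[4]=9 → slow++,fast++
(s=4,f=6) a[fast]=9=a[slow] dup → fast++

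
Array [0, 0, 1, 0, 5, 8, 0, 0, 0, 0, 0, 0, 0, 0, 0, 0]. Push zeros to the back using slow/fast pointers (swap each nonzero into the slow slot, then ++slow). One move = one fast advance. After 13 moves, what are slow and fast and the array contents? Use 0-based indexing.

slow=0 fast=0: a[fast]=0, fast++
slow=0 fast=1: a[fast]=0, fast++
slow=0 fast=2: a[fast]=1≠0 swap→a[0]=1, slow++,fast++
slow=1 fast=3: a[fast]=0, fast++
slow=1 fast=4: a[fast]=5≠0 swap→a[1]=5, slow++,fast++
slow=2 fast=5: a[fast]=8≠0 swap→a[2]=8, slow++,fast++
slow=3 fast=6: a[fast]=0, fast++
slow=3 fast=7: a[fast]=0, fast++
slow=3 fast=8: a[fast]=0, fast++
slow=3 fast=9: a[fast]=0, fast++
slow=3 fast=10: a[fast]=0, fast++
slow=3 fast=11: a[fast]=0, fast++
slow=3 fast=12: a[fast]=0, fast++

slow=3, fast=13, a=[1, 5, 8, 0, 0, 0, 0, 0, 0, 0, 0, 0, 0, 0, 0, 0]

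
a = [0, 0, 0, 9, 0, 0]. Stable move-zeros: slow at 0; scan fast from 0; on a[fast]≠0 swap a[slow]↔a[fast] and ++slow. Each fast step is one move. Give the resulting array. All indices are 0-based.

[9, 0, 0, 0, 0, 0]

(s=0,f=0) a[fast]=0 → fast++
(s=0,f=1) a[fast]=0 → fast++
(s=0,f=2) a[fast]=0 → fast++
(s=0,f=3) a[fast]=9≠0 swap→a[0]=9 → slow++,fast++
(s=1,f=4) a[fast]=0 → fast++
(s=1,f=5) a[fast]=0 → fast++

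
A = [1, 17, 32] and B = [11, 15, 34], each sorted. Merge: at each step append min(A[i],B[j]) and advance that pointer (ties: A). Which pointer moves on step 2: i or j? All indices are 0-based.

[i=0,j=0] A[i]=1<=B[j]=11 take 1 → i++
[i=1,j=0] A[i]=17>B[j]=11 take 11 → j++

j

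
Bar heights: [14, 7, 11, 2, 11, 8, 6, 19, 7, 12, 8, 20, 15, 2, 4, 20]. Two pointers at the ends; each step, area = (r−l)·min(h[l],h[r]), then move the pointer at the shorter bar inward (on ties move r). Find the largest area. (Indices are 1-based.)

max area = 210

l=1 r=16: min(14,20)*15=210 best=210 *, l++
l=2 r=16: min(7,20)*14=98 best=210, l++
l=3 r=16: min(11,20)*13=143 best=210, l++
l=4 r=16: min(2,20)*12=24 best=210, l++
l=5 r=16: min(11,20)*11=121 best=210, l++
l=6 r=16: min(8,20)*10=80 best=210, l++
l=7 r=16: min(6,20)*9=54 best=210, l++
l=8 r=16: min(19,20)*8=152 best=210, l++
l=9 r=16: min(7,20)*7=49 best=210, l++
l=10 r=16: min(12,20)*6=72 best=210, l++
l=11 r=16: min(8,20)*5=40 best=210, l++
l=12 r=16: min(20,20)*4=80 best=210, r--
l=12 r=15: min(20,4)*3=12 best=210, r--
l=12 r=14: min(20,2)*2=4 best=210, r--
l=12 r=13: min(20,15)*1=15 best=210, r--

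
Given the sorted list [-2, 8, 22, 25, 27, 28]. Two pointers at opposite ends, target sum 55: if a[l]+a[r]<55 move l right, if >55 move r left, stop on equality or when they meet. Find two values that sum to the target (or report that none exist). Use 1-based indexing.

(27, 28)

[1,6] -2+28=26 <55 → l++
[2,6] 8+28=36 <55 → l++
[3,6] 22+28=50 <55 → l++
[4,6] 25+28=53 <55 → l++
[5,6] 27+28=55 → found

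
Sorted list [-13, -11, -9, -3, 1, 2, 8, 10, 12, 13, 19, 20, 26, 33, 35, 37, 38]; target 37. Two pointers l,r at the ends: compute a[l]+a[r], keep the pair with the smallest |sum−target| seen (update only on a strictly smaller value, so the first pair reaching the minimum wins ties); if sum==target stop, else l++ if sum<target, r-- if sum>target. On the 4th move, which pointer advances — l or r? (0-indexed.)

[0,16] -13+38=25 d=12 * → l++
[1,16] -11+38=27 d=10 * → l++
[2,16] -9+38=29 d=8 * → l++
[3,16] -3+38=35 d=2 * → l++

l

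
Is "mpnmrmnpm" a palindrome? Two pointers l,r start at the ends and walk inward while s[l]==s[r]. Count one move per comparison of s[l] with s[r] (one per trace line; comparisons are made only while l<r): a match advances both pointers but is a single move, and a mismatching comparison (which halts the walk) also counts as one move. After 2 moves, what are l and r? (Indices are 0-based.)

l=2, r=6

l=0 r=8: 'm'=='m', l++,r--
l=1 r=7: 'p'=='p', l++,r--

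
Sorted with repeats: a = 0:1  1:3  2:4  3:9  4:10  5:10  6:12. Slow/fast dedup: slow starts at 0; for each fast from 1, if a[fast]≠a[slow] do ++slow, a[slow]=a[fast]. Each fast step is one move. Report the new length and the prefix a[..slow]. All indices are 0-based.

slow=0 fast=1: a[fast]=3≠a[slow]=1 write a[1]=3, slow++,fast++
slow=1 fast=2: a[fast]=4≠a[slow]=3 write a[2]=4, slow++,fast++
slow=2 fast=3: a[fast]=9≠a[slow]=4 write a[3]=9, slow++,fast++
slow=3 fast=4: a[fast]=10≠a[slow]=9 write a[4]=10, slow++,fast++
slow=4 fast=5: a[fast]=10=a[slow] dup, fast++
slow=4 fast=6: a[fast]=12≠a[slow]=10 write a[5]=12, slow++,fast++

length 6; prefix = [1, 3, 4, 9, 10, 12]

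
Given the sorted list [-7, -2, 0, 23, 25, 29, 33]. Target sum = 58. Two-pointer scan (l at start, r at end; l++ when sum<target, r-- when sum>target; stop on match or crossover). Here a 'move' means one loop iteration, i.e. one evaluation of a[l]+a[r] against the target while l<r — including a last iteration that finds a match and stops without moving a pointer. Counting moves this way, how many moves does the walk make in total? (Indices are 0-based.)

5 moves

[0,6] -7+33=26 <58 → l++
[1,6] -2+33=31 <58 → l++
[2,6] 0+33=33 <58 → l++
[3,6] 23+33=56 <58 → l++
[4,6] 25+33=58 → found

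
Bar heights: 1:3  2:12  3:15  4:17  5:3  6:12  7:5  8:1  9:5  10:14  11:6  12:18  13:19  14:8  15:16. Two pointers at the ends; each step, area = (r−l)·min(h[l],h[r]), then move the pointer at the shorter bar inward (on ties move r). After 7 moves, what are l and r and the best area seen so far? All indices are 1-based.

l=6, r=13, best area=180

l=1 r=15: min(3,16)*14=42 best=42 *, l++
l=2 r=15: min(12,16)*13=156 best=156 *, l++
l=3 r=15: min(15,16)*12=180 best=180 *, l++
l=4 r=15: min(17,16)*11=176 best=180, r--
l=4 r=14: min(17,8)*10=80 best=180, r--
l=4 r=13: min(17,19)*9=153 best=180, l++
l=5 r=13: min(3,19)*8=24 best=180, l++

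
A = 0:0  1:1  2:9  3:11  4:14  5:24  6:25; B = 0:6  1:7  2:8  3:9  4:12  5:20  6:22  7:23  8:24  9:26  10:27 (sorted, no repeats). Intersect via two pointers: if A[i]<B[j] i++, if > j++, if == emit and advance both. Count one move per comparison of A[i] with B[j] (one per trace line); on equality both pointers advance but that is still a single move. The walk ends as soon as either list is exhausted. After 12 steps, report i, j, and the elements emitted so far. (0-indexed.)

i=0 j=0: 0<6, i++
i=1 j=0: 1<6, i++
i=2 j=0: 9>6, j++
i=2 j=1: 9>7, j++
i=2 j=2: 9>8, j++
i=2 j=3: 9==9 emit, i++,j++
i=3 j=4: 11<12, i++
i=4 j=4: 14>12, j++
i=4 j=5: 14<20, i++
i=5 j=5: 24>20, j++
i=5 j=6: 24>22, j++
i=5 j=7: 24>23, j++

i=5, j=8, emitted=[9]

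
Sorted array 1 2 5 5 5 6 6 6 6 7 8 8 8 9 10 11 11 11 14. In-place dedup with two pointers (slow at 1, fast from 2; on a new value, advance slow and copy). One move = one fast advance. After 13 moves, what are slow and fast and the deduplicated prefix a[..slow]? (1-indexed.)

(s=1,f=2) a[fast]=2≠a[slow]=1 write a[2]=2 → slow++,fast++
(s=2,f=3) a[fast]=5≠a[slow]=2 write a[3]=5 → slow++,fast++
(s=3,f=4) a[fast]=5=a[slow] dup → fast++
(s=3,f=5) a[fast]=5=a[slow] dup → fast++
(s=3,f=6) a[fast]=6≠a[slow]=5 write a[4]=6 → slow++,fast++
(s=4,f=7) a[fast]=6=a[slow] dup → fast++
(s=4,f=8) a[fast]=6=a[slow] dup → fast++
(s=4,f=9) a[fast]=6=a[slow] dup → fast++
(s=4,f=10) a[fast]=7≠a[slow]=6 write a[5]=7 → slow++,fast++
(s=5,f=11) a[fast]=8≠a[slow]=7 write a[6]=8 → slow++,fast++
(s=6,f=12) a[fast]=8=a[slow] dup → fast++
(s=6,f=13) a[fast]=8=a[slow] dup → fast++
(s=6,f=14) a[fast]=9≠a[slow]=8 write a[7]=9 → slow++,fast++

slow=7, fast=15, prefix=[1, 2, 5, 6, 7, 8, 9]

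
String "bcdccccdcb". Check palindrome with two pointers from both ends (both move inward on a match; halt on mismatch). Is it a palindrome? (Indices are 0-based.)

palindrome

l=0 r=9: 'b'=='b', l++,r--
l=1 r=8: 'c'=='c', l++,r--
l=2 r=7: 'd'=='d', l++,r--
l=3 r=6: 'c'=='c', l++,r--
l=4 r=5: 'c'=='c', l++,r--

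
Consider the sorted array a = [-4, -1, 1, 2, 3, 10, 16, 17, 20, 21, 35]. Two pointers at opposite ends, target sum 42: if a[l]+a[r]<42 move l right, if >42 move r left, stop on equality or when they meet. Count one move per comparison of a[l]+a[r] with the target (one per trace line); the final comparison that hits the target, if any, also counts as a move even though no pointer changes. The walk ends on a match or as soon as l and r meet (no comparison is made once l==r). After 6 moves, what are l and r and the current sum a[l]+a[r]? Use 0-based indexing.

l=0 r=10: -4+35=31 <42, l++
l=1 r=10: -1+35=34 <42, l++
l=2 r=10: 1+35=36 <42, l++
l=3 r=10: 2+35=37 <42, l++
l=4 r=10: 3+35=38 <42, l++
l=5 r=10: 10+35=45 >42, r--

l=5, r=9, sum=31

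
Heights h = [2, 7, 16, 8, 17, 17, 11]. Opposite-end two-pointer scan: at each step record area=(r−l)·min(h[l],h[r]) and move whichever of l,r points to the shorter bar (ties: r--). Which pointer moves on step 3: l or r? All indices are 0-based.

r

l=0 r=6: min(2,11)*6=12 best=12 *, l++
l=1 r=6: min(7,11)*5=35 best=35 *, l++
l=2 r=6: min(16,11)*4=44 best=44 *, r--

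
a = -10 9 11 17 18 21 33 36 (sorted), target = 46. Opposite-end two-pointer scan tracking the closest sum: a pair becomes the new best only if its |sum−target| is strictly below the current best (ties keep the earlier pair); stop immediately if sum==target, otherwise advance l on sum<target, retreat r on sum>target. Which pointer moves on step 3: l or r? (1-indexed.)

r

[1,8] -10+36=26 d=20 * → l++
[2,8] 9+36=45 d=1 * → l++
[3,8] 11+36=47 d=1 → r--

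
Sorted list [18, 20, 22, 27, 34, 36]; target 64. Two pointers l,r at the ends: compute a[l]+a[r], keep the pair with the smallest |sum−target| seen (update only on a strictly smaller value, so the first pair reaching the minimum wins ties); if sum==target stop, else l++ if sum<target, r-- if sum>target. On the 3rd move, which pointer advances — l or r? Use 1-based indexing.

l

[1,6] 18+36=54 d=10 * → l++
[2,6] 20+36=56 d=8 * → l++
[3,6] 22+36=58 d=6 * → l++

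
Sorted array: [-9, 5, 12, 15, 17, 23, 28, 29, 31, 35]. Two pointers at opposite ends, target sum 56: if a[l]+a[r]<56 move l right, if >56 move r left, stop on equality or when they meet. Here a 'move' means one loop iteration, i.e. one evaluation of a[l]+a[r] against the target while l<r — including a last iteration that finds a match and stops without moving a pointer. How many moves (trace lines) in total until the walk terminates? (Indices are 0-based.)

9 moves

l=0 r=9: -9+35=26 <56, l++
l=1 r=9: 5+35=40 <56, l++
l=2 r=9: 12+35=47 <56, l++
l=3 r=9: 15+35=50 <56, l++
l=4 r=9: 17+35=52 <56, l++
l=5 r=9: 23+35=58 >56, r--
l=5 r=8: 23+31=54 <56, l++
l=6 r=8: 28+31=59 >56, r--
l=6 r=7: 28+29=57 >56, r--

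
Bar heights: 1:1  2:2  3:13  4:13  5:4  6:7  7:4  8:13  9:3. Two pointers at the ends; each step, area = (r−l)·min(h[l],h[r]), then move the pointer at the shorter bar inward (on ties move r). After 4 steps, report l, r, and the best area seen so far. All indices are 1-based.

[1,9] min(1,3)*8=8 best=8 * → l++
[2,9] min(2,3)*7=14 best=14 * → l++
[3,9] min(13,3)*6=18 best=18 * → r--
[3,8] min(13,13)*5=65 best=65 * → r--

l=3, r=7, best area=65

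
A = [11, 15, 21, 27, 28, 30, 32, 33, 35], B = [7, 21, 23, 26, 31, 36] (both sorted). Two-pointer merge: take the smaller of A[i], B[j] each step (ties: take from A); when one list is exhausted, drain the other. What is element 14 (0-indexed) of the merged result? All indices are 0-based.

merged[14] = 36

[i=0,j=0] A[i]=11>B[j]=7 take 7 → j++
[i=0,j=1] A[i]=11<=B[j]=21 take 11 → i++
[i=1,j=1] A[i]=15<=B[j]=21 take 15 → i++
[i=2,j=1] A[i]=21<=B[j]=21 take 21 → i++
[i=3,j=1] A[i]=27>B[j]=21 take 21 → j++
[i=3,j=2] A[i]=27>B[j]=23 take 23 → j++
[i=3,j=3] A[i]=27>B[j]=26 take 26 → j++
[i=3,j=4] A[i]=27<=B[j]=31 take 27 → i++
[i=4,j=4] A[i]=28<=B[j]=31 take 28 → i++
[i=5,j=4] A[i]=30<=B[j]=31 take 30 → i++
[i=6,j=4] A[i]=32>B[j]=31 take 31 → j++
[i=6,j=5] A[i]=32<=B[j]=36 take 32 → i++
[i=7,j=5] A[i]=33<=B[j]=36 take 33 → i++
[i=8,j=5] A[i]=35<=B[j]=36 take 35 → i++
[i=9,j=5] A done, take B[j]=36 → j++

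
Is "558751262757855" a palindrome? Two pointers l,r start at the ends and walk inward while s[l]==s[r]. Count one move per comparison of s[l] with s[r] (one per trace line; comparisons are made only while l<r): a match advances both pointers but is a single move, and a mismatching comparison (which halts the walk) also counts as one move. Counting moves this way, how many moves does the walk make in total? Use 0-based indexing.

6 moves

[0,14] '5'=='5' → l++,r--
[1,13] '5'=='5' → l++,r--
[2,12] '8'=='8' → l++,r--
[3,11] '7'=='7' → l++,r--
[4,10] '5'=='5' → l++,r--
[5,9] '1'!='7' → stop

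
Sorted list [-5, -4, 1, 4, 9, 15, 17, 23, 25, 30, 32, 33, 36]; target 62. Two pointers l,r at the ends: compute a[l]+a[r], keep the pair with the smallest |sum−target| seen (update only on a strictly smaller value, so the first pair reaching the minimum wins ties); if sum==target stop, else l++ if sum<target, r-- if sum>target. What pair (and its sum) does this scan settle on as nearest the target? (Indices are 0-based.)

pair (30, 32) with sum 62 (|Δ|=0)

[0,12] -5+36=31 d=31 * → l++
[1,12] -4+36=32 d=30 * → l++
[2,12] 1+36=37 d=25 * → l++
[3,12] 4+36=40 d=22 * → l++
[4,12] 9+36=45 d=17 * → l++
[5,12] 15+36=51 d=11 * → l++
[6,12] 17+36=53 d=9 * → l++
[7,12] 23+36=59 d=3 * → l++
[8,12] 25+36=61 d=1 * → l++
[9,12] 30+36=66 d=4 → r--
[9,11] 30+33=63 d=1 → r--
[9,10] 30+32=62 d=0 * → stop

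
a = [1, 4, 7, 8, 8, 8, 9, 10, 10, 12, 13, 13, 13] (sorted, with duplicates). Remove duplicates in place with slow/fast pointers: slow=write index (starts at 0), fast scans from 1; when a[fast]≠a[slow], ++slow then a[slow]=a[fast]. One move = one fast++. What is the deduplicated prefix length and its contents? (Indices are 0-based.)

length 8; prefix = [1, 4, 7, 8, 9, 10, 12, 13]

(s=0,f=1) a[fast]=4≠a[slow]=1 write a[1]=4 → slow++,fast++
(s=1,f=2) a[fast]=7≠a[slow]=4 write a[2]=7 → slow++,fast++
(s=2,f=3) a[fast]=8≠a[slow]=7 write a[3]=8 → slow++,fast++
(s=3,f=4) a[fast]=8=a[slow] dup → fast++
(s=3,f=5) a[fast]=8=a[slow] dup → fast++
(s=3,f=6) a[fast]=9≠a[slow]=8 write a[4]=9 → slow++,fast++
(s=4,f=7) a[fast]=10≠a[slow]=9 write a[5]=10 → slow++,fast++
(s=5,f=8) a[fast]=10=a[slow] dup → fast++
(s=5,f=9) a[fast]=12≠a[slow]=10 write a[6]=12 → slow++,fast++
(s=6,f=10) a[fast]=13≠a[slow]=12 write a[7]=13 → slow++,fast++
(s=7,f=11) a[fast]=13=a[slow] dup → fast++
(s=7,f=12) a[fast]=13=a[slow] dup → fast++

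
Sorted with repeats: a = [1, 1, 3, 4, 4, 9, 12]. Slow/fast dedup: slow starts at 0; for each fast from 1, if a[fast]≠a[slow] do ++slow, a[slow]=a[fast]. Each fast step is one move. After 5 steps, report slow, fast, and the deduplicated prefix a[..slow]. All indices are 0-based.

(s=0,f=1) a[fast]=1=a[slow] dup → fast++
(s=0,f=2) a[fast]=3≠a[slow]=1 write a[1]=3 → slow++,fast++
(s=1,f=3) a[fast]=4≠a[slow]=3 write a[2]=4 → slow++,fast++
(s=2,f=4) a[fast]=4=a[slow] dup → fast++
(s=2,f=5) a[fast]=9≠a[slow]=4 write a[3]=9 → slow++,fast++

slow=3, fast=6, prefix=[1, 3, 4, 9]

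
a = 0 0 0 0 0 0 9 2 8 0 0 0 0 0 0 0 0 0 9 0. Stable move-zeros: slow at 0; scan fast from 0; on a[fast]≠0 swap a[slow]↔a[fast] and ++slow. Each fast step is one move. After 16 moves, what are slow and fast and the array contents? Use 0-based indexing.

slow=0 fast=0: a[fast]=0, fast++
slow=0 fast=1: a[fast]=0, fast++
slow=0 fast=2: a[fast]=0, fast++
slow=0 fast=3: a[fast]=0, fast++
slow=0 fast=4: a[fast]=0, fast++
slow=0 fast=5: a[fast]=0, fast++
slow=0 fast=6: a[fast]=9≠0 swap→a[0]=9, slow++,fast++
slow=1 fast=7: a[fast]=2≠0 swap→a[1]=2, slow++,fast++
slow=2 fast=8: a[fast]=8≠0 swap→a[2]=8, slow++,fast++
slow=3 fast=9: a[fast]=0, fast++
slow=3 fast=10: a[fast]=0, fast++
slow=3 fast=11: a[fast]=0, fast++
slow=3 fast=12: a[fast]=0, fast++
slow=3 fast=13: a[fast]=0, fast++
slow=3 fast=14: a[fast]=0, fast++
slow=3 fast=15: a[fast]=0, fast++

slow=3, fast=16, a=[9, 2, 8, 0, 0, 0, 0, 0, 0, 0, 0, 0, 0, 0, 0, 0, 0, 0, 9, 0]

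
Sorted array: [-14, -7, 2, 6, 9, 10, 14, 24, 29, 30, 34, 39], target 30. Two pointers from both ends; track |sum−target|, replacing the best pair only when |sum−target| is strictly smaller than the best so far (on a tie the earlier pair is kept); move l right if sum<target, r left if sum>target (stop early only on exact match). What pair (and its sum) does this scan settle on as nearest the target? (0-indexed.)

[0,11] -14+39=25 d=5 * → l++
[1,11] -7+39=32 d=2 * → r--
[1,10] -7+34=27 d=3 → l++
[2,10] 2+34=36 d=6 → r--
[2,9] 2+30=32 d=2 → r--
[2,8] 2+29=31 d=1 * → r--
[2,7] 2+24=26 d=4 → l++
[3,7] 6+24=30 d=0 * → stop

pair (6, 24) with sum 30 (|Δ|=0)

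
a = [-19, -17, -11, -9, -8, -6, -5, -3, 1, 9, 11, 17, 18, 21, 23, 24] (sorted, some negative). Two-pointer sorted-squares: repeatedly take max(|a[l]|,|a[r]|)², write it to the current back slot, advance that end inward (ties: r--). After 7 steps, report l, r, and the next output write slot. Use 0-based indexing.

[0,15] |-19|<=|24| out[15]=576 → r--
[0,14] |-19|<=|23| out[14]=529 → r--
[0,13] |-19|<=|21| out[13]=441 → r--
[0,12] |-19|>|18| out[12]=361 → l++
[1,12] |-17|<=|18| out[11]=324 → r--
[1,11] |-17|<=|17| out[10]=289 → r--
[1,10] |-17|>|11| out[9]=289 → l++

l=2, r=10, next write slot=8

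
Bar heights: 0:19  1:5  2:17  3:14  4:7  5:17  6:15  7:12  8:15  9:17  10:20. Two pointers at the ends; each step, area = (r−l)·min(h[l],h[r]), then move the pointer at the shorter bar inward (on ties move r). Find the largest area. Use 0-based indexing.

max area = 190

l=0 r=10: min(19,20)*10=190 best=190 *, l++
l=1 r=10: min(5,20)*9=45 best=190, l++
l=2 r=10: min(17,20)*8=136 best=190, l++
l=3 r=10: min(14,20)*7=98 best=190, l++
l=4 r=10: min(7,20)*6=42 best=190, l++
l=5 r=10: min(17,20)*5=85 best=190, l++
l=6 r=10: min(15,20)*4=60 best=190, l++
l=7 r=10: min(12,20)*3=36 best=190, l++
l=8 r=10: min(15,20)*2=30 best=190, l++
l=9 r=10: min(17,20)*1=17 best=190, l++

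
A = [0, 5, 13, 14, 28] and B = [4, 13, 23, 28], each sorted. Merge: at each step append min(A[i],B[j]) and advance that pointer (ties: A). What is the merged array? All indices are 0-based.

[0, 4, 5, 13, 13, 14, 23, 28, 28]

i=0 j=0: A[i]=0<=B[j]=4 take 0, i++
i=1 j=0: A[i]=5>B[j]=4 take 4, j++
i=1 j=1: A[i]=5<=B[j]=13 take 5, i++
i=2 j=1: A[i]=13<=B[j]=13 take 13, i++
i=3 j=1: A[i]=14>B[j]=13 take 13, j++
i=3 j=2: A[i]=14<=B[j]=23 take 14, i++
i=4 j=2: A[i]=28>B[j]=23 take 23, j++
i=4 j=3: A[i]=28<=B[j]=28 take 28, i++
i=5 j=3: A done, take B[j]=28, j++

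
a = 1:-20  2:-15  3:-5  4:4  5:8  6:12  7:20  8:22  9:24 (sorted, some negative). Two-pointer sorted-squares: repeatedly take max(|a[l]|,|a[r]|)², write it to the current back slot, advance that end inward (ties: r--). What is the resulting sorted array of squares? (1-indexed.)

l=1 r=9: |-20|<=|24| out[9]=576, r--
l=1 r=8: |-20|<=|22| out[8]=484, r--
l=1 r=7: |-20|<=|20| out[7]=400, r--
l=1 r=6: |-20|>|12| out[6]=400, l++
l=2 r=6: |-15|>|12| out[5]=225, l++
l=3 r=6: |-5|<=|12| out[4]=144, r--
l=3 r=5: |-5|<=|8| out[3]=64, r--
l=3 r=4: |-5|>|4| out[2]=25, l++
l=4 r=4: |4|<=|4| out[1]=16, r--

[16, 25, 64, 144, 225, 400, 400, 484, 576]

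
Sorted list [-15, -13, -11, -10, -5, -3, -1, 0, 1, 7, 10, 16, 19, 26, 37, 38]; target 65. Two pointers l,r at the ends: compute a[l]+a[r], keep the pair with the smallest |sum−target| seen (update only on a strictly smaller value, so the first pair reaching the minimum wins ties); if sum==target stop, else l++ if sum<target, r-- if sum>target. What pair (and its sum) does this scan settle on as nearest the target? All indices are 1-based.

pair (26, 38) with sum 64 (|Δ|=1)

l=1 r=16: -15+38=23 d=42 *, l++
l=2 r=16: -13+38=25 d=40 *, l++
l=3 r=16: -11+38=27 d=38 *, l++
l=4 r=16: -10+38=28 d=37 *, l++
l=5 r=16: -5+38=33 d=32 *, l++
l=6 r=16: -3+38=35 d=30 *, l++
l=7 r=16: -1+38=37 d=28 *, l++
l=8 r=16: 0+38=38 d=27 *, l++
l=9 r=16: 1+38=39 d=26 *, l++
l=10 r=16: 7+38=45 d=20 *, l++
l=11 r=16: 10+38=48 d=17 *, l++
l=12 r=16: 16+38=54 d=11 *, l++
l=13 r=16: 19+38=57 d=8 *, l++
l=14 r=16: 26+38=64 d=1 *, l++
l=15 r=16: 37+38=75 d=10, r--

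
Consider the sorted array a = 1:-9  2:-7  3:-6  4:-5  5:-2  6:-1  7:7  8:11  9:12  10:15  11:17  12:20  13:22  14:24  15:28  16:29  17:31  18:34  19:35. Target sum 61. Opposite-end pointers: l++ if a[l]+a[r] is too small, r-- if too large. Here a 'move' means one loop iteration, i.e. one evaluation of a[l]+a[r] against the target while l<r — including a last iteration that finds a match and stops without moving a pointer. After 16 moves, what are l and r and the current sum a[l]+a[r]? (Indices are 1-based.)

l=15, r=17, sum=59

[1,19] -9+35=26 <61 → l++
[2,19] -7+35=28 <61 → l++
[3,19] -6+35=29 <61 → l++
[4,19] -5+35=30 <61 → l++
[5,19] -2+35=33 <61 → l++
[6,19] -1+35=34 <61 → l++
[7,19] 7+35=42 <61 → l++
[8,19] 11+35=46 <61 → l++
[9,19] 12+35=47 <61 → l++
[10,19] 15+35=50 <61 → l++
[11,19] 17+35=52 <61 → l++
[12,19] 20+35=55 <61 → l++
[13,19] 22+35=57 <61 → l++
[14,19] 24+35=59 <61 → l++
[15,19] 28+35=63 >61 → r--
[15,18] 28+34=62 >61 → r--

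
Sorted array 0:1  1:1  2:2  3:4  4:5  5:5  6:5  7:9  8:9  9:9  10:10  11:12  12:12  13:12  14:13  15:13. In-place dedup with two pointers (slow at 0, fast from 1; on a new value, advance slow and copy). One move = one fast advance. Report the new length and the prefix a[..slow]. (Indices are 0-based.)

slow=0 fast=1: a[fast]=1=a[slow] dup, fast++
slow=0 fast=2: a[fast]=2≠a[slow]=1 write a[1]=2, slow++,fast++
slow=1 fast=3: a[fast]=4≠a[slow]=2 write a[2]=4, slow++,fast++
slow=2 fast=4: a[fast]=5≠a[slow]=4 write a[3]=5, slow++,fast++
slow=3 fast=5: a[fast]=5=a[slow] dup, fast++
slow=3 fast=6: a[fast]=5=a[slow] dup, fast++
slow=3 fast=7: a[fast]=9≠a[slow]=5 write a[4]=9, slow++,fast++
slow=4 fast=8: a[fast]=9=a[slow] dup, fast++
slow=4 fast=9: a[fast]=9=a[slow] dup, fast++
slow=4 fast=10: a[fast]=10≠a[slow]=9 write a[5]=10, slow++,fast++
slow=5 fast=11: a[fast]=12≠a[slow]=10 write a[6]=12, slow++,fast++
slow=6 fast=12: a[fast]=12=a[slow] dup, fast++
slow=6 fast=13: a[fast]=12=a[slow] dup, fast++
slow=6 fast=14: a[fast]=13≠a[slow]=12 write a[7]=13, slow++,fast++
slow=7 fast=15: a[fast]=13=a[slow] dup, fast++

length 8; prefix = [1, 2, 4, 5, 9, 10, 12, 13]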